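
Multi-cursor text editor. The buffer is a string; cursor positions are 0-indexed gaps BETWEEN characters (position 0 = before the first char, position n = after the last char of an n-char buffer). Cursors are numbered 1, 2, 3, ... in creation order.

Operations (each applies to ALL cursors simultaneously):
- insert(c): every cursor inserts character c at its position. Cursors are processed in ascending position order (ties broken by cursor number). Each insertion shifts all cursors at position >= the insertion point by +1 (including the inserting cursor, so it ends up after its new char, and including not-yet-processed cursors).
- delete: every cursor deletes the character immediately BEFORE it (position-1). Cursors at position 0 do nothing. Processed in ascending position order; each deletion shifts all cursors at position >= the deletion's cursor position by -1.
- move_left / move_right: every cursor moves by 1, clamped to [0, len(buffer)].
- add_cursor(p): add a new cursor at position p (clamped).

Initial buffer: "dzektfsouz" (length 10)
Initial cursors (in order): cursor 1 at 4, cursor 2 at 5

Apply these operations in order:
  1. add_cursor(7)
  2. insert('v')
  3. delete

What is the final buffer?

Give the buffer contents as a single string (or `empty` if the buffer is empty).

Answer: dzektfsouz

Derivation:
After op 1 (add_cursor(7)): buffer="dzektfsouz" (len 10), cursors c1@4 c2@5 c3@7, authorship ..........
After op 2 (insert('v')): buffer="dzekvtvfsvouz" (len 13), cursors c1@5 c2@7 c3@10, authorship ....1.2..3...
After op 3 (delete): buffer="dzektfsouz" (len 10), cursors c1@4 c2@5 c3@7, authorship ..........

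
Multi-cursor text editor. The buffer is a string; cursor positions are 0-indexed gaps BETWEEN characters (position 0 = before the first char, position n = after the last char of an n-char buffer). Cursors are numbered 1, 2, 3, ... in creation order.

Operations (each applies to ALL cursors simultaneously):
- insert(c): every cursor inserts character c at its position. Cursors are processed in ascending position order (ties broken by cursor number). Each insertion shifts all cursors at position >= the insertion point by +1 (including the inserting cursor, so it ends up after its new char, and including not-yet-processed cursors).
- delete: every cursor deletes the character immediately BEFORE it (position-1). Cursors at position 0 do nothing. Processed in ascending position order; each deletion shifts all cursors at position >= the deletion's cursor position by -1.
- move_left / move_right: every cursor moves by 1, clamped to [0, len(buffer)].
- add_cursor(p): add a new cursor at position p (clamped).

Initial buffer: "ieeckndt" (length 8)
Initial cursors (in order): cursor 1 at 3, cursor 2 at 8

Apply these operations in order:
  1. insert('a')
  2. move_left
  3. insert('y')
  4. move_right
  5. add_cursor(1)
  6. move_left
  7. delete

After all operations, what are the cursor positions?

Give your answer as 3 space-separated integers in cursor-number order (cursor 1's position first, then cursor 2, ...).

After op 1 (insert('a')): buffer="ieeackndta" (len 10), cursors c1@4 c2@10, authorship ...1.....2
After op 2 (move_left): buffer="ieeackndta" (len 10), cursors c1@3 c2@9, authorship ...1.....2
After op 3 (insert('y')): buffer="ieeyackndtya" (len 12), cursors c1@4 c2@11, authorship ...11.....22
After op 4 (move_right): buffer="ieeyackndtya" (len 12), cursors c1@5 c2@12, authorship ...11.....22
After op 5 (add_cursor(1)): buffer="ieeyackndtya" (len 12), cursors c3@1 c1@5 c2@12, authorship ...11.....22
After op 6 (move_left): buffer="ieeyackndtya" (len 12), cursors c3@0 c1@4 c2@11, authorship ...11.....22
After op 7 (delete): buffer="ieeackndta" (len 10), cursors c3@0 c1@3 c2@9, authorship ...1.....2

Answer: 3 9 0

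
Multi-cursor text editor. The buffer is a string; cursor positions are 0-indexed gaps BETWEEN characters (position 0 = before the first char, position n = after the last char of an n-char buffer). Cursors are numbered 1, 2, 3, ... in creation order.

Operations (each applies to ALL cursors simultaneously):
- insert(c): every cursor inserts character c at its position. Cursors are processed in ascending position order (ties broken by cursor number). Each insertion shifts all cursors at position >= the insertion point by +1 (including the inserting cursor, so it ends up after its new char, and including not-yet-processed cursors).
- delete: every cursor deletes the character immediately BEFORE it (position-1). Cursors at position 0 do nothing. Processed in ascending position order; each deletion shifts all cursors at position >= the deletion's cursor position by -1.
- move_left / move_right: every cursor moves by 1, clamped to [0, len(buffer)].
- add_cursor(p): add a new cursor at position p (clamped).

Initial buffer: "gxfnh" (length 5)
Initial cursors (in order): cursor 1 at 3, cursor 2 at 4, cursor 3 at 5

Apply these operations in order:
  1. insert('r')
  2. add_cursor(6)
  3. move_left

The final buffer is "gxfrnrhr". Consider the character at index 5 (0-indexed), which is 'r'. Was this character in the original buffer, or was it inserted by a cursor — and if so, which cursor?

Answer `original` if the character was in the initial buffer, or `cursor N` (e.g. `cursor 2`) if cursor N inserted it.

After op 1 (insert('r')): buffer="gxfrnrhr" (len 8), cursors c1@4 c2@6 c3@8, authorship ...1.2.3
After op 2 (add_cursor(6)): buffer="gxfrnrhr" (len 8), cursors c1@4 c2@6 c4@6 c3@8, authorship ...1.2.3
After op 3 (move_left): buffer="gxfrnrhr" (len 8), cursors c1@3 c2@5 c4@5 c3@7, authorship ...1.2.3
Authorship (.=original, N=cursor N): . . . 1 . 2 . 3
Index 5: author = 2

Answer: cursor 2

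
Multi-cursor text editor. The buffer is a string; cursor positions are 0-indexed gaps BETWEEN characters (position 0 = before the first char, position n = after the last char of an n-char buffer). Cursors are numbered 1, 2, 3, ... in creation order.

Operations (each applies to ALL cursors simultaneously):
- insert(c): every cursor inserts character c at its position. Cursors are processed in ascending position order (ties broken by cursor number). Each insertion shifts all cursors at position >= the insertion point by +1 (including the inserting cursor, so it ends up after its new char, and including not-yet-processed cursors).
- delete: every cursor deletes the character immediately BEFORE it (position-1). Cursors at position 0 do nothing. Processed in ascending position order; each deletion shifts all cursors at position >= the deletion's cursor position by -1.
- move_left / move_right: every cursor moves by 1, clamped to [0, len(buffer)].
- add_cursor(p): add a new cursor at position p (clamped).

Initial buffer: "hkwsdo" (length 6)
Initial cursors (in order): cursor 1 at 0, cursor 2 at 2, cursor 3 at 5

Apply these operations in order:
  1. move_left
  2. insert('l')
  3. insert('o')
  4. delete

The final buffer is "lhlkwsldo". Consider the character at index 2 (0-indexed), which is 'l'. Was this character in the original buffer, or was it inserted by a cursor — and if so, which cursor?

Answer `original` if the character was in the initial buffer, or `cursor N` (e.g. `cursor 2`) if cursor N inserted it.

Answer: cursor 2

Derivation:
After op 1 (move_left): buffer="hkwsdo" (len 6), cursors c1@0 c2@1 c3@4, authorship ......
After op 2 (insert('l')): buffer="lhlkwsldo" (len 9), cursors c1@1 c2@3 c3@7, authorship 1.2...3..
After op 3 (insert('o')): buffer="lohlokwslodo" (len 12), cursors c1@2 c2@5 c3@10, authorship 11.22...33..
After op 4 (delete): buffer="lhlkwsldo" (len 9), cursors c1@1 c2@3 c3@7, authorship 1.2...3..
Authorship (.=original, N=cursor N): 1 . 2 . . . 3 . .
Index 2: author = 2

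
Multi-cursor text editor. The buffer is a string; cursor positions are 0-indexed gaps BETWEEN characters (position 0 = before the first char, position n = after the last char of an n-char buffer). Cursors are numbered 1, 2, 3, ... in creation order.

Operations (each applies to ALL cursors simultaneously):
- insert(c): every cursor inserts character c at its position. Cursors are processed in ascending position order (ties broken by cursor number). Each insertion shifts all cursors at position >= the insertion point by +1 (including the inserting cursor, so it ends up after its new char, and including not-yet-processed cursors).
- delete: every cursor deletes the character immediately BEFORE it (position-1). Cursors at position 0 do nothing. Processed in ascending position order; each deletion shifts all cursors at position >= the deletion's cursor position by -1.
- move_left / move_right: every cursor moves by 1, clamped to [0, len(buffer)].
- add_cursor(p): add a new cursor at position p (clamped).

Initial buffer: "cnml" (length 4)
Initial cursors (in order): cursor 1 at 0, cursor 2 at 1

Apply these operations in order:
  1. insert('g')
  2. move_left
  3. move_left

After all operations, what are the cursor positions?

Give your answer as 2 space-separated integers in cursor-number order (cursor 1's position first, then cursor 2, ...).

Answer: 0 1

Derivation:
After op 1 (insert('g')): buffer="gcgnml" (len 6), cursors c1@1 c2@3, authorship 1.2...
After op 2 (move_left): buffer="gcgnml" (len 6), cursors c1@0 c2@2, authorship 1.2...
After op 3 (move_left): buffer="gcgnml" (len 6), cursors c1@0 c2@1, authorship 1.2...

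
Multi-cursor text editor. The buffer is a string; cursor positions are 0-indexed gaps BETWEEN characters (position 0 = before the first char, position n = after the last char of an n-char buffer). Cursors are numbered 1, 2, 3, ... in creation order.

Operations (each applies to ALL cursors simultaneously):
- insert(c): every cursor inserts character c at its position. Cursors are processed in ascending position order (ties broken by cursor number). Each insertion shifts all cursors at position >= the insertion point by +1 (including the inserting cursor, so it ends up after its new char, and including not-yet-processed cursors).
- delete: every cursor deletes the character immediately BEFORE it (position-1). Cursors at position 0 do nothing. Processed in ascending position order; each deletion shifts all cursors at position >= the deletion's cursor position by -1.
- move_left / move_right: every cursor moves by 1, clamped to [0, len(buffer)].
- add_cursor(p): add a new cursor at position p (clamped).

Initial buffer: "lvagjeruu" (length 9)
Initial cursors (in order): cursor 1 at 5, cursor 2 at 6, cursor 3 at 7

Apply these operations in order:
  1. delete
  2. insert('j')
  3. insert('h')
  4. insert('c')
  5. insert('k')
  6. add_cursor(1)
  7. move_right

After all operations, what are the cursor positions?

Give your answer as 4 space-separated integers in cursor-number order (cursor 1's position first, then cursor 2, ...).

After op 1 (delete): buffer="lvaguu" (len 6), cursors c1@4 c2@4 c3@4, authorship ......
After op 2 (insert('j')): buffer="lvagjjjuu" (len 9), cursors c1@7 c2@7 c3@7, authorship ....123..
After op 3 (insert('h')): buffer="lvagjjjhhhuu" (len 12), cursors c1@10 c2@10 c3@10, authorship ....123123..
After op 4 (insert('c')): buffer="lvagjjjhhhcccuu" (len 15), cursors c1@13 c2@13 c3@13, authorship ....123123123..
After op 5 (insert('k')): buffer="lvagjjjhhhccckkkuu" (len 18), cursors c1@16 c2@16 c3@16, authorship ....123123123123..
After op 6 (add_cursor(1)): buffer="lvagjjjhhhccckkkuu" (len 18), cursors c4@1 c1@16 c2@16 c3@16, authorship ....123123123123..
After op 7 (move_right): buffer="lvagjjjhhhccckkkuu" (len 18), cursors c4@2 c1@17 c2@17 c3@17, authorship ....123123123123..

Answer: 17 17 17 2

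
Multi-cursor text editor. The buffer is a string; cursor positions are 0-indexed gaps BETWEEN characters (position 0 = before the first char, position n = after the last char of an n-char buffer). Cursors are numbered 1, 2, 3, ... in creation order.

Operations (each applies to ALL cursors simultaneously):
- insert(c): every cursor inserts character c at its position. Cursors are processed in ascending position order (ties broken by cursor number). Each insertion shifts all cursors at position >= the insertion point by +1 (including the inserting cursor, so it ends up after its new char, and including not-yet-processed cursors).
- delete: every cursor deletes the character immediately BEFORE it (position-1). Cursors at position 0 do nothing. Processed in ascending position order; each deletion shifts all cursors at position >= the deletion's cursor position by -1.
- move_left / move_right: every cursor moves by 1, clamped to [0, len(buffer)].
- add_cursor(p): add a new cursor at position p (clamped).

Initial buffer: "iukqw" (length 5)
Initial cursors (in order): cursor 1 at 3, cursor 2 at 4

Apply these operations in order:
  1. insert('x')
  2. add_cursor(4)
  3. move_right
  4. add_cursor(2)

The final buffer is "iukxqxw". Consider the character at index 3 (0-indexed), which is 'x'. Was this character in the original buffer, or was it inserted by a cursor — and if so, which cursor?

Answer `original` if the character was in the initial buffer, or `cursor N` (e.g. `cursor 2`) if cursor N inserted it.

After op 1 (insert('x')): buffer="iukxqxw" (len 7), cursors c1@4 c2@6, authorship ...1.2.
After op 2 (add_cursor(4)): buffer="iukxqxw" (len 7), cursors c1@4 c3@4 c2@6, authorship ...1.2.
After op 3 (move_right): buffer="iukxqxw" (len 7), cursors c1@5 c3@5 c2@7, authorship ...1.2.
After op 4 (add_cursor(2)): buffer="iukxqxw" (len 7), cursors c4@2 c1@5 c3@5 c2@7, authorship ...1.2.
Authorship (.=original, N=cursor N): . . . 1 . 2 .
Index 3: author = 1

Answer: cursor 1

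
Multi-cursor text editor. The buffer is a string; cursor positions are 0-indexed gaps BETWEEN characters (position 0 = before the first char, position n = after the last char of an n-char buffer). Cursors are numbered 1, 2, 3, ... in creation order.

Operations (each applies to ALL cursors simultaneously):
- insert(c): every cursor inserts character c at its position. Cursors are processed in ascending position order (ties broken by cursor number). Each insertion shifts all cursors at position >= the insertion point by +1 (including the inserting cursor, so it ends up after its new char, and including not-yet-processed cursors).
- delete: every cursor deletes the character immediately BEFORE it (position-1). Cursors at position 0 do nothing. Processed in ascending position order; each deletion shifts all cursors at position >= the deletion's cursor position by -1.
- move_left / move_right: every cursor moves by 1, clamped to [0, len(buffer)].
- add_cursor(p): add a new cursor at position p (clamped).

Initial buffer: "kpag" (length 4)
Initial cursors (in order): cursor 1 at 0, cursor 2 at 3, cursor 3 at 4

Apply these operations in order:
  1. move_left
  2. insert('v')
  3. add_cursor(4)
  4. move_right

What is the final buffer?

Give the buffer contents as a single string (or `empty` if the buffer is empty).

Answer: vkpvavg

Derivation:
After op 1 (move_left): buffer="kpag" (len 4), cursors c1@0 c2@2 c3@3, authorship ....
After op 2 (insert('v')): buffer="vkpvavg" (len 7), cursors c1@1 c2@4 c3@6, authorship 1..2.3.
After op 3 (add_cursor(4)): buffer="vkpvavg" (len 7), cursors c1@1 c2@4 c4@4 c3@6, authorship 1..2.3.
After op 4 (move_right): buffer="vkpvavg" (len 7), cursors c1@2 c2@5 c4@5 c3@7, authorship 1..2.3.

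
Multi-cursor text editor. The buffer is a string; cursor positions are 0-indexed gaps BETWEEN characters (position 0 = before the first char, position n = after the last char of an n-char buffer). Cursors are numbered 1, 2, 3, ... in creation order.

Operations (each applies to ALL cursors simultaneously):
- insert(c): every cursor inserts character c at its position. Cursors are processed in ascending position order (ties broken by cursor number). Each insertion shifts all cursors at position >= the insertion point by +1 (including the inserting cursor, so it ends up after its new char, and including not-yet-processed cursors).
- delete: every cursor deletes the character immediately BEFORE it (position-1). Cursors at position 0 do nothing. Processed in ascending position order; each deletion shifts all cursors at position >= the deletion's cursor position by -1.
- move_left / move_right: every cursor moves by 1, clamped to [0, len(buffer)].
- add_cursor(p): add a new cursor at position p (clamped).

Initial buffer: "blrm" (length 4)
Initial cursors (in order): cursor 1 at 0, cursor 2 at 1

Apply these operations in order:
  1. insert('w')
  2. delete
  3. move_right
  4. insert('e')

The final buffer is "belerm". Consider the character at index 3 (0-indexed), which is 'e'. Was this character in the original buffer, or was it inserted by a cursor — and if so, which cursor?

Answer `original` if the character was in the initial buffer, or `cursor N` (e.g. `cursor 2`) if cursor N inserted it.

After op 1 (insert('w')): buffer="wbwlrm" (len 6), cursors c1@1 c2@3, authorship 1.2...
After op 2 (delete): buffer="blrm" (len 4), cursors c1@0 c2@1, authorship ....
After op 3 (move_right): buffer="blrm" (len 4), cursors c1@1 c2@2, authorship ....
After op 4 (insert('e')): buffer="belerm" (len 6), cursors c1@2 c2@4, authorship .1.2..
Authorship (.=original, N=cursor N): . 1 . 2 . .
Index 3: author = 2

Answer: cursor 2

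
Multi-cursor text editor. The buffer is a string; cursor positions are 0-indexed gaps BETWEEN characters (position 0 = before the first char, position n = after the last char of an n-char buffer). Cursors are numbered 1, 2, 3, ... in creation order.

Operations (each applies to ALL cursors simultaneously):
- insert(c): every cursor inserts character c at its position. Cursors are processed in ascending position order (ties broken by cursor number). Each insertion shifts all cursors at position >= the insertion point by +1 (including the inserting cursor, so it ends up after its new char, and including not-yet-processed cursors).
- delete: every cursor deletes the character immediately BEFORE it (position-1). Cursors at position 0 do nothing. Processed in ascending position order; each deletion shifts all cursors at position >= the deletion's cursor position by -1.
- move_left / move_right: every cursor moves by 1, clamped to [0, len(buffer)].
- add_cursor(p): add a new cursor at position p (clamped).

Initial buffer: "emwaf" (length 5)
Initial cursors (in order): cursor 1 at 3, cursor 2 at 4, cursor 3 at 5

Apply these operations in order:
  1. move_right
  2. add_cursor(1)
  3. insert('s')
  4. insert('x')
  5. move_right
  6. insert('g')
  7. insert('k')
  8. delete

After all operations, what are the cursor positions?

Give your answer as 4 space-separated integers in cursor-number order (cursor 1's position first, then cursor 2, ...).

After op 1 (move_right): buffer="emwaf" (len 5), cursors c1@4 c2@5 c3@5, authorship .....
After op 2 (add_cursor(1)): buffer="emwaf" (len 5), cursors c4@1 c1@4 c2@5 c3@5, authorship .....
After op 3 (insert('s')): buffer="esmwasfss" (len 9), cursors c4@2 c1@6 c2@9 c3@9, authorship .4...1.23
After op 4 (insert('x')): buffer="esxmwasxfssxx" (len 13), cursors c4@3 c1@8 c2@13 c3@13, authorship .44...11.2323
After op 5 (move_right): buffer="esxmwasxfssxx" (len 13), cursors c4@4 c1@9 c2@13 c3@13, authorship .44...11.2323
After op 6 (insert('g')): buffer="esxmgwasxfgssxxgg" (len 17), cursors c4@5 c1@11 c2@17 c3@17, authorship .44.4..11.1232323
After op 7 (insert('k')): buffer="esxmgkwasxfgkssxxggkk" (len 21), cursors c4@6 c1@13 c2@21 c3@21, authorship .44.44..11.1123232323
After op 8 (delete): buffer="esxmgwasxfgssxxgg" (len 17), cursors c4@5 c1@11 c2@17 c3@17, authorship .44.4..11.1232323

Answer: 11 17 17 5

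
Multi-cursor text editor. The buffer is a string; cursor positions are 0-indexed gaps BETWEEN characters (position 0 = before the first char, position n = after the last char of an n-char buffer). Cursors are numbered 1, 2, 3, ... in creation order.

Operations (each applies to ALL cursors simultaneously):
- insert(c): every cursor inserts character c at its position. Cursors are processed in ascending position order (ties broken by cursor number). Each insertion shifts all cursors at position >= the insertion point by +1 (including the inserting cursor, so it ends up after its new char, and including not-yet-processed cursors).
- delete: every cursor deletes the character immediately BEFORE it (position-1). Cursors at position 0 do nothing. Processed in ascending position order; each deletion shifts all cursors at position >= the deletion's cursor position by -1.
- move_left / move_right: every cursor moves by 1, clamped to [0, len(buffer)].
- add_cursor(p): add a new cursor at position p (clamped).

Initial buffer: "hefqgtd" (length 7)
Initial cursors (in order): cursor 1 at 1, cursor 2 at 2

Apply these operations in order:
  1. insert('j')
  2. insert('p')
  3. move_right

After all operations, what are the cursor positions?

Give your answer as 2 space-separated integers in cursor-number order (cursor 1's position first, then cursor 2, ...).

Answer: 4 7

Derivation:
After op 1 (insert('j')): buffer="hjejfqgtd" (len 9), cursors c1@2 c2@4, authorship .1.2.....
After op 2 (insert('p')): buffer="hjpejpfqgtd" (len 11), cursors c1@3 c2@6, authorship .11.22.....
After op 3 (move_right): buffer="hjpejpfqgtd" (len 11), cursors c1@4 c2@7, authorship .11.22.....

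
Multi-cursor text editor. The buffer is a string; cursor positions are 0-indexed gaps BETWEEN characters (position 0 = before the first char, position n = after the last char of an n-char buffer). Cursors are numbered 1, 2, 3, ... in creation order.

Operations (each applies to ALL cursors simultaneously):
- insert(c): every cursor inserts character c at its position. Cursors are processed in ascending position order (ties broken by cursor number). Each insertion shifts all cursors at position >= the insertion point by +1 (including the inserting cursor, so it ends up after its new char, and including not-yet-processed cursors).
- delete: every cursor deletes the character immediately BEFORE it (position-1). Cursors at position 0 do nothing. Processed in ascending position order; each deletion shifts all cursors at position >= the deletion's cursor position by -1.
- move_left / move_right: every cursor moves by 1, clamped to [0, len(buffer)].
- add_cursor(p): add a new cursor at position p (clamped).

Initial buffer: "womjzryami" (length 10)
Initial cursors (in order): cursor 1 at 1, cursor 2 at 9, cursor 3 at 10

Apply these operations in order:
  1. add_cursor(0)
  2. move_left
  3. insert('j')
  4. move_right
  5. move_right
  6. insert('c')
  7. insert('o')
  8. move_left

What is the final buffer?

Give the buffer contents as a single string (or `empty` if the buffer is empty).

Answer: jjwoccoomjzryajmjcoico

Derivation:
After op 1 (add_cursor(0)): buffer="womjzryami" (len 10), cursors c4@0 c1@1 c2@9 c3@10, authorship ..........
After op 2 (move_left): buffer="womjzryami" (len 10), cursors c1@0 c4@0 c2@8 c3@9, authorship ..........
After op 3 (insert('j')): buffer="jjwomjzryajmji" (len 14), cursors c1@2 c4@2 c2@11 c3@13, authorship 14........2.3.
After op 4 (move_right): buffer="jjwomjzryajmji" (len 14), cursors c1@3 c4@3 c2@12 c3@14, authorship 14........2.3.
After op 5 (move_right): buffer="jjwomjzryajmji" (len 14), cursors c1@4 c4@4 c2@13 c3@14, authorship 14........2.3.
After op 6 (insert('c')): buffer="jjwoccmjzryajmjcic" (len 18), cursors c1@6 c4@6 c2@16 c3@18, authorship 14..14......2.32.3
After op 7 (insert('o')): buffer="jjwoccoomjzryajmjcoico" (len 22), cursors c1@8 c4@8 c2@19 c3@22, authorship 14..1414......2.322.33
After op 8 (move_left): buffer="jjwoccoomjzryajmjcoico" (len 22), cursors c1@7 c4@7 c2@18 c3@21, authorship 14..1414......2.322.33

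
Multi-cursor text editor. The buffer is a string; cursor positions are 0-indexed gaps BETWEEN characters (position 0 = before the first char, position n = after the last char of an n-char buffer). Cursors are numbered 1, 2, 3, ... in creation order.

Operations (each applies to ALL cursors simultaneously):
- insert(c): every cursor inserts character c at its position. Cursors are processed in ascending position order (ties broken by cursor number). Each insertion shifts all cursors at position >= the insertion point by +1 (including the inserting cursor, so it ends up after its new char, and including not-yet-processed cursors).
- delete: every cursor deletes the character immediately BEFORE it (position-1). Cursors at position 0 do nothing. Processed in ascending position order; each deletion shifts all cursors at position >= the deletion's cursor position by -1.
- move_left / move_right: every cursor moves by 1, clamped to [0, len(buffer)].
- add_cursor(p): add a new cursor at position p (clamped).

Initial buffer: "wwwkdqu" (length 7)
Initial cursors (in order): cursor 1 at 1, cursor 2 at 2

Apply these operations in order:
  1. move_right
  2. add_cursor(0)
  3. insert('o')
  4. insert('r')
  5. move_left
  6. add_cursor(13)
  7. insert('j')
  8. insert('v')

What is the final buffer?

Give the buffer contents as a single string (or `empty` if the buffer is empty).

Answer: ojvrwwojvrwojvrkdqujv

Derivation:
After op 1 (move_right): buffer="wwwkdqu" (len 7), cursors c1@2 c2@3, authorship .......
After op 2 (add_cursor(0)): buffer="wwwkdqu" (len 7), cursors c3@0 c1@2 c2@3, authorship .......
After op 3 (insert('o')): buffer="owwowokdqu" (len 10), cursors c3@1 c1@4 c2@6, authorship 3..1.2....
After op 4 (insert('r')): buffer="orwworworkdqu" (len 13), cursors c3@2 c1@6 c2@9, authorship 33..11.22....
After op 5 (move_left): buffer="orwworworkdqu" (len 13), cursors c3@1 c1@5 c2@8, authorship 33..11.22....
After op 6 (add_cursor(13)): buffer="orwworworkdqu" (len 13), cursors c3@1 c1@5 c2@8 c4@13, authorship 33..11.22....
After op 7 (insert('j')): buffer="ojrwwojrwojrkdquj" (len 17), cursors c3@2 c1@7 c2@11 c4@17, authorship 333..111.222....4
After op 8 (insert('v')): buffer="ojvrwwojvrwojvrkdqujv" (len 21), cursors c3@3 c1@9 c2@14 c4@21, authorship 3333..1111.2222....44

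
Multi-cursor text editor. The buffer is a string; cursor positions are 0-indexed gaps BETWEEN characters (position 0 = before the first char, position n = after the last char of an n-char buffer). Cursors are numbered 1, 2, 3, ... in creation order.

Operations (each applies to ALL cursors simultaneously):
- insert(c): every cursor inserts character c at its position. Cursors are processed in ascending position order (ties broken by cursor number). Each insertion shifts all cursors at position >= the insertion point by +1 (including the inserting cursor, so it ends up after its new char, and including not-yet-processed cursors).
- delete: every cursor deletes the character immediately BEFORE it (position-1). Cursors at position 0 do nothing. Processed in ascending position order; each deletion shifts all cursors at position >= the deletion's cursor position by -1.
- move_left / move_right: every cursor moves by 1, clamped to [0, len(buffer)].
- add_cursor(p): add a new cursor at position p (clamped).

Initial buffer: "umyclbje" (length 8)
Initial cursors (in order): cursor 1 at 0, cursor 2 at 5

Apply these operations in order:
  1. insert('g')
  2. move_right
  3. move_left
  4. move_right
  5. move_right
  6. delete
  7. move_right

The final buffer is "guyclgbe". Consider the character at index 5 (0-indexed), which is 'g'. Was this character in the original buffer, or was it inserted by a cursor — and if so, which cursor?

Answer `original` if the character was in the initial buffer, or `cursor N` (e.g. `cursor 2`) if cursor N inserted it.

After op 1 (insert('g')): buffer="gumyclgbje" (len 10), cursors c1@1 c2@7, authorship 1.....2...
After op 2 (move_right): buffer="gumyclgbje" (len 10), cursors c1@2 c2@8, authorship 1.....2...
After op 3 (move_left): buffer="gumyclgbje" (len 10), cursors c1@1 c2@7, authorship 1.....2...
After op 4 (move_right): buffer="gumyclgbje" (len 10), cursors c1@2 c2@8, authorship 1.....2...
After op 5 (move_right): buffer="gumyclgbje" (len 10), cursors c1@3 c2@9, authorship 1.....2...
After op 6 (delete): buffer="guyclgbe" (len 8), cursors c1@2 c2@7, authorship 1....2..
After op 7 (move_right): buffer="guyclgbe" (len 8), cursors c1@3 c2@8, authorship 1....2..
Authorship (.=original, N=cursor N): 1 . . . . 2 . .
Index 5: author = 2

Answer: cursor 2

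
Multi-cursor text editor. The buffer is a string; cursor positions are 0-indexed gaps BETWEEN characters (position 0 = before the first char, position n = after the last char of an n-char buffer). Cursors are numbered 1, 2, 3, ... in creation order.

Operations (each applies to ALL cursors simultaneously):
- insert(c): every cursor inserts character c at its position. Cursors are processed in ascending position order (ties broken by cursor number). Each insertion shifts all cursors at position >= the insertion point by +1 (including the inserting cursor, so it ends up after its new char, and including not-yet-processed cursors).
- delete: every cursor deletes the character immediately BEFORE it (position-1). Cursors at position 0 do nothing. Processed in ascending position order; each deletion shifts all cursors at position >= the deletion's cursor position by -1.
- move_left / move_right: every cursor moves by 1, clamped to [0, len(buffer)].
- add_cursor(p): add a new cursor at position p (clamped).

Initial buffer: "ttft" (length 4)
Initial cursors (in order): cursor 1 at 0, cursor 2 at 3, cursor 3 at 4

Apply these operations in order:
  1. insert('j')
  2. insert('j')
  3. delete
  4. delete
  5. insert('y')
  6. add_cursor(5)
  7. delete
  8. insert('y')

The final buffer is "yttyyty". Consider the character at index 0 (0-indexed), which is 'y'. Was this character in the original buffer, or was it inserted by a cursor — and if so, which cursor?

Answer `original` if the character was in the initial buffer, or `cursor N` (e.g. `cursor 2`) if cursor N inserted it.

After op 1 (insert('j')): buffer="jttfjtj" (len 7), cursors c1@1 c2@5 c3@7, authorship 1...2.3
After op 2 (insert('j')): buffer="jjttfjjtjj" (len 10), cursors c1@2 c2@7 c3@10, authorship 11...22.33
After op 3 (delete): buffer="jttfjtj" (len 7), cursors c1@1 c2@5 c3@7, authorship 1...2.3
After op 4 (delete): buffer="ttft" (len 4), cursors c1@0 c2@3 c3@4, authorship ....
After op 5 (insert('y')): buffer="yttfyty" (len 7), cursors c1@1 c2@5 c3@7, authorship 1...2.3
After op 6 (add_cursor(5)): buffer="yttfyty" (len 7), cursors c1@1 c2@5 c4@5 c3@7, authorship 1...2.3
After op 7 (delete): buffer="ttt" (len 3), cursors c1@0 c2@2 c4@2 c3@3, authorship ...
After op 8 (insert('y')): buffer="yttyyty" (len 7), cursors c1@1 c2@5 c4@5 c3@7, authorship 1..24.3
Authorship (.=original, N=cursor N): 1 . . 2 4 . 3
Index 0: author = 1

Answer: cursor 1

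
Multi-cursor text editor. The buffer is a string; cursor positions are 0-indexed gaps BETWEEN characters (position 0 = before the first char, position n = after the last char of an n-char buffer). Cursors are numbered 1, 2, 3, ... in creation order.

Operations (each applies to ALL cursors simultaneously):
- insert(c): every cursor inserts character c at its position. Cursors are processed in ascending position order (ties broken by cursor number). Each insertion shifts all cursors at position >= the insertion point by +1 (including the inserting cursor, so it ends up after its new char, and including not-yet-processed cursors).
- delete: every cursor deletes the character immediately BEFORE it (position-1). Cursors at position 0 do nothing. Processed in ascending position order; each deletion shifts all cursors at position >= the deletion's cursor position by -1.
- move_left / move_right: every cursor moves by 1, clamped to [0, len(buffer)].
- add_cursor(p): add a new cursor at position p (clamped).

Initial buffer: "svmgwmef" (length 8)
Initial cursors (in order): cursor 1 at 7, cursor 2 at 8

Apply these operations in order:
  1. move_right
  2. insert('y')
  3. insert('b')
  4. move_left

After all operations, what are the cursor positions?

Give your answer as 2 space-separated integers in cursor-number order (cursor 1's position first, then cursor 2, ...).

Answer: 11 11

Derivation:
After op 1 (move_right): buffer="svmgwmef" (len 8), cursors c1@8 c2@8, authorship ........
After op 2 (insert('y')): buffer="svmgwmefyy" (len 10), cursors c1@10 c2@10, authorship ........12
After op 3 (insert('b')): buffer="svmgwmefyybb" (len 12), cursors c1@12 c2@12, authorship ........1212
After op 4 (move_left): buffer="svmgwmefyybb" (len 12), cursors c1@11 c2@11, authorship ........1212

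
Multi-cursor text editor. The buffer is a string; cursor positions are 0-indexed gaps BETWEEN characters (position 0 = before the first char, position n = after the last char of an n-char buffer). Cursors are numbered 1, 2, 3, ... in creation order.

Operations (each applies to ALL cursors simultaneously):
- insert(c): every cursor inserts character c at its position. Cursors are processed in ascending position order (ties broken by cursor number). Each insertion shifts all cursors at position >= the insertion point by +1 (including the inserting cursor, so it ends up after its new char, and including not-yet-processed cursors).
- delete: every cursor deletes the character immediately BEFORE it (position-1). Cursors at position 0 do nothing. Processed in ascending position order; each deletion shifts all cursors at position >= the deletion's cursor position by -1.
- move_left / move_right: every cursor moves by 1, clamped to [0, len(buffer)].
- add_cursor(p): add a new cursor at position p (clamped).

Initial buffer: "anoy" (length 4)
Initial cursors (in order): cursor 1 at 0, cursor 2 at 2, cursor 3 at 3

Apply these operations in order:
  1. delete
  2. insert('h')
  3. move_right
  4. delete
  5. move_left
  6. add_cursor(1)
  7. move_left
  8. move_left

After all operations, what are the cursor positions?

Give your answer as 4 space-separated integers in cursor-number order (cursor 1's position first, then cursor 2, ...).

Answer: 0 0 0 0

Derivation:
After op 1 (delete): buffer="ay" (len 2), cursors c1@0 c2@1 c3@1, authorship ..
After op 2 (insert('h')): buffer="hahhy" (len 5), cursors c1@1 c2@4 c3@4, authorship 1.23.
After op 3 (move_right): buffer="hahhy" (len 5), cursors c1@2 c2@5 c3@5, authorship 1.23.
After op 4 (delete): buffer="hh" (len 2), cursors c1@1 c2@2 c3@2, authorship 12
After op 5 (move_left): buffer="hh" (len 2), cursors c1@0 c2@1 c3@1, authorship 12
After op 6 (add_cursor(1)): buffer="hh" (len 2), cursors c1@0 c2@1 c3@1 c4@1, authorship 12
After op 7 (move_left): buffer="hh" (len 2), cursors c1@0 c2@0 c3@0 c4@0, authorship 12
After op 8 (move_left): buffer="hh" (len 2), cursors c1@0 c2@0 c3@0 c4@0, authorship 12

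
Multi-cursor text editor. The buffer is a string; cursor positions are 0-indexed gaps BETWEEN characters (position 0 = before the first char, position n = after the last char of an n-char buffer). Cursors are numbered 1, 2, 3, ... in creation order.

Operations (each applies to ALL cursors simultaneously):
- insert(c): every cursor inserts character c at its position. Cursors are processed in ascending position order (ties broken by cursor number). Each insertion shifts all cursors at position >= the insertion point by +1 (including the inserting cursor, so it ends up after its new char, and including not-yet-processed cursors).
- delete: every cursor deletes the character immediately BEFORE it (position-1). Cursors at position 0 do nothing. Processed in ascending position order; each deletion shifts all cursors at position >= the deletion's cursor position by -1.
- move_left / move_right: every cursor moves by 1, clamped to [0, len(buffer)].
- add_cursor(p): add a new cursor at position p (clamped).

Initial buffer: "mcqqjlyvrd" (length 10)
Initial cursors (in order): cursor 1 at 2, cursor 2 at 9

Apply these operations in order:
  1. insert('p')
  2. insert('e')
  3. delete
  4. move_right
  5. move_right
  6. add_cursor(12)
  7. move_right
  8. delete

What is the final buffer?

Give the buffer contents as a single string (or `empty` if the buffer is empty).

After op 1 (insert('p')): buffer="mcpqqjlyvrpd" (len 12), cursors c1@3 c2@11, authorship ..1.......2.
After op 2 (insert('e')): buffer="mcpeqqjlyvrped" (len 14), cursors c1@4 c2@13, authorship ..11.......22.
After op 3 (delete): buffer="mcpqqjlyvrpd" (len 12), cursors c1@3 c2@11, authorship ..1.......2.
After op 4 (move_right): buffer="mcpqqjlyvrpd" (len 12), cursors c1@4 c2@12, authorship ..1.......2.
After op 5 (move_right): buffer="mcpqqjlyvrpd" (len 12), cursors c1@5 c2@12, authorship ..1.......2.
After op 6 (add_cursor(12)): buffer="mcpqqjlyvrpd" (len 12), cursors c1@5 c2@12 c3@12, authorship ..1.......2.
After op 7 (move_right): buffer="mcpqqjlyvrpd" (len 12), cursors c1@6 c2@12 c3@12, authorship ..1.......2.
After op 8 (delete): buffer="mcpqqlyvr" (len 9), cursors c1@5 c2@9 c3@9, authorship ..1......

Answer: mcpqqlyvr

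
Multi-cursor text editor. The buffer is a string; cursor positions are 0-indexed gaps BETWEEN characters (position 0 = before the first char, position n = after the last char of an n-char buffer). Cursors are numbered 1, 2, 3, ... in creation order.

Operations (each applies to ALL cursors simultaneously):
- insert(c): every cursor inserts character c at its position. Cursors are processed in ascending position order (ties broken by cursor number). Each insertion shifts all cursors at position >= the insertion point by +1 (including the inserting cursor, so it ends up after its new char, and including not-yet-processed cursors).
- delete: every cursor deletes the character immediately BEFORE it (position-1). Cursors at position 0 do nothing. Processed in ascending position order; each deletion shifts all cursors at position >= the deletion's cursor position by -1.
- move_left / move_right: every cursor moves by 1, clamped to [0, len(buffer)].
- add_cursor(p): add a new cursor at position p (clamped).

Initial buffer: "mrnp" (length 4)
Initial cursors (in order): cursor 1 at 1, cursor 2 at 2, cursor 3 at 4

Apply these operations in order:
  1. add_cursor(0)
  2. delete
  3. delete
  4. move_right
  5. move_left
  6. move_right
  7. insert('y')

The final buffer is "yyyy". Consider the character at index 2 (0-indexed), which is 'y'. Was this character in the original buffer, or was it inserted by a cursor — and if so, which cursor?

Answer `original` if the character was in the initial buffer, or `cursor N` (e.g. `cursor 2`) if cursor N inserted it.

Answer: cursor 3

Derivation:
After op 1 (add_cursor(0)): buffer="mrnp" (len 4), cursors c4@0 c1@1 c2@2 c3@4, authorship ....
After op 2 (delete): buffer="n" (len 1), cursors c1@0 c2@0 c4@0 c3@1, authorship .
After op 3 (delete): buffer="" (len 0), cursors c1@0 c2@0 c3@0 c4@0, authorship 
After op 4 (move_right): buffer="" (len 0), cursors c1@0 c2@0 c3@0 c4@0, authorship 
After op 5 (move_left): buffer="" (len 0), cursors c1@0 c2@0 c3@0 c4@0, authorship 
After op 6 (move_right): buffer="" (len 0), cursors c1@0 c2@0 c3@0 c4@0, authorship 
After op 7 (insert('y')): buffer="yyyy" (len 4), cursors c1@4 c2@4 c3@4 c4@4, authorship 1234
Authorship (.=original, N=cursor N): 1 2 3 4
Index 2: author = 3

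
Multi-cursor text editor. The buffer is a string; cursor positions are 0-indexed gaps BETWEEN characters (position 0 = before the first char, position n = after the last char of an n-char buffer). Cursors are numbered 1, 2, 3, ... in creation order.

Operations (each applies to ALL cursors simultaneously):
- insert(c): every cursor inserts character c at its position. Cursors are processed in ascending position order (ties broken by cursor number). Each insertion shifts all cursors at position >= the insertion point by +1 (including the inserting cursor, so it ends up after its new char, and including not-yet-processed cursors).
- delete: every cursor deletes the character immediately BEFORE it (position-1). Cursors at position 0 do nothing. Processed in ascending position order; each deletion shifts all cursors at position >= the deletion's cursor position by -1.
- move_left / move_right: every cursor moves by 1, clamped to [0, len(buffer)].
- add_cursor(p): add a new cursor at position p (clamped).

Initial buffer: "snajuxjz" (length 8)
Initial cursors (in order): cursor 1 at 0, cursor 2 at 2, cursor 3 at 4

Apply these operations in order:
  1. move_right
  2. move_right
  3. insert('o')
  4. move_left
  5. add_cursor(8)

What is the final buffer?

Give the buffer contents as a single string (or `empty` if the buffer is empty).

After op 1 (move_right): buffer="snajuxjz" (len 8), cursors c1@1 c2@3 c3@5, authorship ........
After op 2 (move_right): buffer="snajuxjz" (len 8), cursors c1@2 c2@4 c3@6, authorship ........
After op 3 (insert('o')): buffer="snoajouxojz" (len 11), cursors c1@3 c2@6 c3@9, authorship ..1..2..3..
After op 4 (move_left): buffer="snoajouxojz" (len 11), cursors c1@2 c2@5 c3@8, authorship ..1..2..3..
After op 5 (add_cursor(8)): buffer="snoajouxojz" (len 11), cursors c1@2 c2@5 c3@8 c4@8, authorship ..1..2..3..

Answer: snoajouxojz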